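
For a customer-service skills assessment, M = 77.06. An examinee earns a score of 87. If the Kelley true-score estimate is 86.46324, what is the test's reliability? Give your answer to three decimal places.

0.946

T̂ = ρX + (1 − ρ)μ  ⇒  T̂ − μ = ρ(X − μ)
ρ = (T̂ − μ)/(X − μ) = (86.46324 − 77.06) / (87 − 77.06) = 9.40324 / 9.94 = 0.94600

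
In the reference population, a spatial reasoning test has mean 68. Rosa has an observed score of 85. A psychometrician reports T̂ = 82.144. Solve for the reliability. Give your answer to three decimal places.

T̂ = ρX + (1 − ρ)μ  ⇒  T̂ − μ = ρ(X − μ)
ρ = (T̂ − μ)/(X − μ) = (82.144 − 68) / (85 − 68) = 14.144 / 17.0 = 0.83200

0.832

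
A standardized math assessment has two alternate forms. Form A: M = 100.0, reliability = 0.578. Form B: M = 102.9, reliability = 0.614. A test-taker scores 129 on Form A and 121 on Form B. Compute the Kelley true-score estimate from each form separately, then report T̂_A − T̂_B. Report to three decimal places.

T̂_A = 0.578(129) + 0.422(100.0) = 116.76200
T̂_B = 0.614(121) + 0.386(102.9) = 114.01340
T̂_A − T̂_B = 2.74860

2.749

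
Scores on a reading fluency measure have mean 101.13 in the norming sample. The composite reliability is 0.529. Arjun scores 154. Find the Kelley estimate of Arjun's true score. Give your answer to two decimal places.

129.10

T̂ = 0.529(154) + 0.471(101.13) = 81.466 + 47.63223 = 129.098 → 129.10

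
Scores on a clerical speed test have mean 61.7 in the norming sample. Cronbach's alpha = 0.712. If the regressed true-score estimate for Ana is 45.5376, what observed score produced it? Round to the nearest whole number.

T̂ = ρX + (1 − ρ)μ  ⇒  X = (T̂ − (1 − ρ)μ) / ρ
X = (45.5376 − 0.288 × 61.7) / 0.712 = (45.5376 − 17.7696) / 0.712 = 27.7680 / 0.712 = 39.00

39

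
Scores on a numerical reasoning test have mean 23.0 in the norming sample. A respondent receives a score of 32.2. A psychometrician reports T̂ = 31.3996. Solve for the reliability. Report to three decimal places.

T̂ = ρX + (1 − ρ)μ  ⇒  T̂ − μ = ρ(X − μ)
ρ = (T̂ − μ)/(X − μ) = (31.3996 − 23.0) / (32.2 − 23.0) = 8.3996 / 9.2 = 0.91300

0.913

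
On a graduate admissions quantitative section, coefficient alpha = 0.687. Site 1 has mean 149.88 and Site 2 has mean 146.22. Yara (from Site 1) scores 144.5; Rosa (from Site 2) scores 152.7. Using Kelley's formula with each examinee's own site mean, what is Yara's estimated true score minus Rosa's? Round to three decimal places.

T̂_Yara = 0.687(144.5) + 0.313(149.88) = 146.18394
T̂_Rosa = 0.687(152.7) + 0.313(146.22) = 150.67176
Difference = 146.18394 − 150.67176 = -4.48782

-4.488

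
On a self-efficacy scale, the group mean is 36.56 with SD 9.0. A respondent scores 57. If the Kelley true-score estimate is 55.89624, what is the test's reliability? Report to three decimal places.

0.946

T̂ = ρX + (1 − ρ)μ  ⇒  T̂ − μ = ρ(X − μ)
ρ = (T̂ − μ)/(X − μ) = (55.89624 − 36.56) / (57 − 36.56) = 19.33624 / 20.44 = 0.94600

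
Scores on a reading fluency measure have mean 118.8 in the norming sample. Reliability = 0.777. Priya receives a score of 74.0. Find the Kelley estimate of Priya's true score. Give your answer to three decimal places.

Regress the observed score toward the mean by the unreliability: T̂ = 0.777·74.0 + 0.223·118.8 = 57.4980 + 26.4924 = 83.9904.

83.990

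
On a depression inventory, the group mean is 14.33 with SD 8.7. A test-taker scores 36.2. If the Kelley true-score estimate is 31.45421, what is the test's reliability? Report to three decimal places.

T̂ = ρX + (1 − ρ)μ  ⇒  T̂ − μ = ρ(X − μ)
ρ = (T̂ − μ)/(X − μ) = (31.45421 − 14.33) / (36.2 − 14.33) = 17.12421 / 21.87 = 0.78300

0.783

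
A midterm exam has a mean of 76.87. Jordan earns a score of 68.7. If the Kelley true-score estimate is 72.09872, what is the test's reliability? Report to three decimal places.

T̂ = ρX + (1 − ρ)μ  ⇒  T̂ − μ = ρ(X − μ)
ρ = (T̂ − μ)/(X − μ) = (72.09872 − 76.87) / (68.7 − 76.87) = -4.77128 / -8.17 = 0.58400

0.584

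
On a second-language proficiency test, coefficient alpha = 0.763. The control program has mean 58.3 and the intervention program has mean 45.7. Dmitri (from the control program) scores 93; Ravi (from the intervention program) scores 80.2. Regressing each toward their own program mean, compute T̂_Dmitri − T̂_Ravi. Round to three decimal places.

12.753

T̂_Dmitri = 0.763(93) + 0.237(58.3) = 84.77610
T̂_Ravi = 0.763(80.2) + 0.237(45.7) = 72.02350
Difference = 84.77610 − 72.02350 = 12.75260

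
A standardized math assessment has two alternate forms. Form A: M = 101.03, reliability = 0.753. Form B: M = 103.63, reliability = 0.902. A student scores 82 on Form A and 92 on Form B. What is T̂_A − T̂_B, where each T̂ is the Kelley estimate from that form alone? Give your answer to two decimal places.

-6.44

T̂_A = 0.753(82) + 0.247(101.03) = 86.7004
T̂_B = 0.902(92) + 0.098(103.63) = 93.1397
T̂_A − T̂_B = -6.4393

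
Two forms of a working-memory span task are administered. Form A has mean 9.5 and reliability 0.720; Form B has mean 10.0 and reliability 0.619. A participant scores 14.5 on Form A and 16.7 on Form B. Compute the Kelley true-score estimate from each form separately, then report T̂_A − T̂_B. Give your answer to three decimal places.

-1.047

T̂_A = 0.720(14.5) + 0.280(9.5) = 13.10000
T̂_B = 0.619(16.7) + 0.381(10.0) = 14.14730
T̂_A − T̂_B = -1.04730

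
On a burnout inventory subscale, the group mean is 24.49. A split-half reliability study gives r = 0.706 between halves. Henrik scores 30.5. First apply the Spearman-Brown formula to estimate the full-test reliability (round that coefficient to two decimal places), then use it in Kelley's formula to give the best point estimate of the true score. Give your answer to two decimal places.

29.48

Spearman-Brown: ρ = 2r/(1 + r) = 2(0.706)/(1 + 0.706) = 1.4120/1.706 = 0.8277 → 0.83
T̂ = 0.83(30.5) + 0.17(24.49) = 25.315 + 4.1633 = 29.478 → 29.48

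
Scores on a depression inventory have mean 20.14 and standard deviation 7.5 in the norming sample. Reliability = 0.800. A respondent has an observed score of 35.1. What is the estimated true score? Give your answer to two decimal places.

T̂ = ρX + (1 − ρ)μ
  = 0.800 × 35.1 + 0.200 × 20.14
  = 28.0800 + 4.02800
  = 32.108
  ≈ 32.11

32.11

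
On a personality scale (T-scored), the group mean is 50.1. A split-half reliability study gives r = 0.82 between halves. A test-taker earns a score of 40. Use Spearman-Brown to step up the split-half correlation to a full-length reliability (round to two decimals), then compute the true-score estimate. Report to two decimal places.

41.01

Spearman-Brown: ρ = 2r/(1 + r) = 2(0.82)/(1 + 0.82) = 1.640/1.82 = 0.9011 → 0.90
Regress the observed score toward the mean by the unreliability: T̂ = 0.90·40 + 0.10·50.1 = 36.00 + 5.010 = 41.010.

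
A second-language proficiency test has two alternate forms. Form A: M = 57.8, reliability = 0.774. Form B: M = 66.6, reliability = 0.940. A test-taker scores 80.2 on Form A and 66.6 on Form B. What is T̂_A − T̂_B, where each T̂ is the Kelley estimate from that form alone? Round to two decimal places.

T̂_A = 0.774(80.2) + 0.226(57.8) = 75.1376
T̂_B = 0.940(66.6) + 0.060(66.6) = 66.6000
T̂_A − T̂_B = 8.5376

8.54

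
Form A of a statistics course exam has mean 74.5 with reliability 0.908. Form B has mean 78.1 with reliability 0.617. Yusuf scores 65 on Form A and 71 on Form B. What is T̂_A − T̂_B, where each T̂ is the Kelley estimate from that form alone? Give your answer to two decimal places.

T̂_A = 0.908(65) + 0.092(74.5) = 65.8740
T̂_B = 0.617(71) + 0.383(78.1) = 73.7193
T̂_A − T̂_B = -7.8453

-7.85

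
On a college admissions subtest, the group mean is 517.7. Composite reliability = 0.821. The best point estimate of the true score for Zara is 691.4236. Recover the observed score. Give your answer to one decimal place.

T̂ = ρX + (1 − ρ)μ  ⇒  X = (T̂ − (1 − ρ)μ) / ρ
X = (691.4236 − 0.179 × 517.7) / 0.821 = (691.4236 − 92.6683) / 0.821 = 598.7553 / 0.821 = 729.300

729.3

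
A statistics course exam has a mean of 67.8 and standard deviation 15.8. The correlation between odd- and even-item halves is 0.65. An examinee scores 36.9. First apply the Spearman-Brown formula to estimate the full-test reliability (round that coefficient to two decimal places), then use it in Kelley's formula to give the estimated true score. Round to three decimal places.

Spearman-Brown: ρ = 2r/(1 + r) = 2(0.65)/(1 + 0.65) = 1.300/1.65 = 0.7879 → 0.79
T̂ = 0.79(36.9) + 0.21(67.8) = 29.151 + 14.238 = 43.3890 → 43.389

43.389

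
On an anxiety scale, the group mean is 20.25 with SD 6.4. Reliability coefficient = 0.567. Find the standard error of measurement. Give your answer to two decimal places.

SEM = SD · √(1 − ρ) = 6.4 × √0.433 = 6.4 × 0.6580 = 4.211

4.21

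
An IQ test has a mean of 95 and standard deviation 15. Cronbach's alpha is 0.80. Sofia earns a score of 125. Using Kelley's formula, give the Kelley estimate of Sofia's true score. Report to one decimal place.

Weight the observed score by reliability and the mean by (1 − reliability): T̂ = 0.80·125 + 0.20·95 = 100.00 + 19.00 = 119.00.

119.0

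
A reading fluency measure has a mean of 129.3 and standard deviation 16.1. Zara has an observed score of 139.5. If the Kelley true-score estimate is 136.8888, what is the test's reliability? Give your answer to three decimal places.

0.744

T̂ = ρX + (1 − ρ)μ  ⇒  T̂ − μ = ρ(X − μ)
ρ = (T̂ − μ)/(X − μ) = (136.8888 − 129.3) / (139.5 − 129.3) = 7.5888 / 10.2 = 0.74400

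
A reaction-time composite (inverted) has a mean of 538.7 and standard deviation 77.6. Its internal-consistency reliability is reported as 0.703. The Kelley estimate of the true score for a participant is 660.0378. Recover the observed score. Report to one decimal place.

711.3

T̂ = ρX + (1 − ρ)μ  ⇒  X = (T̂ − (1 − ρ)μ) / ρ
X = (660.0378 − 0.297 × 538.7) / 0.703 = (660.0378 − 159.9939) / 0.703 = 500.0439 / 0.703 = 711.300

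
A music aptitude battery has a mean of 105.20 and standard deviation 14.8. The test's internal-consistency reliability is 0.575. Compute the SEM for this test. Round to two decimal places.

SEM = SD · √(1 − ρ) = 14.8 × √0.425 = 14.8 × 0.6519 = 9.648

9.65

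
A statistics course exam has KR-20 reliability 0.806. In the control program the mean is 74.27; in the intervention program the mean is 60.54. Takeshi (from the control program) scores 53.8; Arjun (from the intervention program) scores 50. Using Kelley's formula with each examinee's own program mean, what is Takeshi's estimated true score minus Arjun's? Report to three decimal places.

T̂_Takeshi = 0.806(53.8) + 0.194(74.27) = 57.77118
T̂_Arjun = 0.806(50) + 0.194(60.54) = 52.04476
Difference = 57.77118 − 52.04476 = 5.72642

5.726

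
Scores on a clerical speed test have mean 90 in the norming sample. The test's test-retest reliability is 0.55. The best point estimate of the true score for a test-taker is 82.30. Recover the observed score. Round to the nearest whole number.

T̂ = ρX + (1 − ρ)μ  ⇒  X = (T̂ − (1 − ρ)μ) / ρ
X = (82.30 − 0.45 × 90) / 0.55 = (82.30 − 40.50) / 0.55 = 41.80 / 0.55 = 76.00

76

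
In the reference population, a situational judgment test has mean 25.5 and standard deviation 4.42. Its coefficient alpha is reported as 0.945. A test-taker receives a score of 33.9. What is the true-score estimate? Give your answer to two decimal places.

T̂ = 0.945(33.9) + 0.055(25.5) = 32.0355 + 1.4025 = 33.438 → 33.44

33.44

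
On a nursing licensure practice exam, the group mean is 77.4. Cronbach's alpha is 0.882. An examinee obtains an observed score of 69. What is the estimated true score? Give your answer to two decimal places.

Regress the observed score toward the mean by the unreliability: T̂ = 0.882·69 + 0.118·77.4 = 60.858 + 9.1332 = 69.991.

69.99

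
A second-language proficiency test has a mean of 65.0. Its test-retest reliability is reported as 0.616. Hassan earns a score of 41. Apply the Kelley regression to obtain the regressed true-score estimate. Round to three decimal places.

Weight the observed score by reliability and the mean by (1 − reliability): T̂ = 0.616·41 + 0.384·65.0 = 25.256 + 24.9600 = 50.2160.

50.216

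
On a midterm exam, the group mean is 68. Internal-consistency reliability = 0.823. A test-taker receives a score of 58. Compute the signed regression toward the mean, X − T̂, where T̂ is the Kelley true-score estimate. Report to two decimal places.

Regress the observed score toward the mean by the unreliability: T̂ = 0.823·58 + 0.177·68 = 47.734 + 12.036 = 59.7700.
X − T̂ = 58 − 59.770 = -1.770 → -1.77

-1.77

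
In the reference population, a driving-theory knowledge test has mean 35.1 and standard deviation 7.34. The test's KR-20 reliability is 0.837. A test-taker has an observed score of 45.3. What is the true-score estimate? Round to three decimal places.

43.637

T̂ = ρX + (1 − ρ)μ
  = 0.837 × 45.3 + 0.163 × 35.1
  = 37.9161 + 5.7213
  = 43.6374
  ≈ 43.637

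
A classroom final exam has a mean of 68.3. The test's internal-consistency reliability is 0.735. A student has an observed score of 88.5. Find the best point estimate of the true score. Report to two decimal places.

Weight the observed score by reliability and the mean by (1 − reliability): T̂ = 0.735·88.5 + 0.265·68.3 = 65.0475 + 18.0995 = 83.147.

83.15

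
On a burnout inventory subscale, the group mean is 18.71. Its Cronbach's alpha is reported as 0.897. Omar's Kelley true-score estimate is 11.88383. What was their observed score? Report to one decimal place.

11.1

T̂ = ρX + (1 − ρ)μ  ⇒  X = (T̂ − (1 − ρ)μ) / ρ
X = (11.88383 − 0.103 × 18.71) / 0.897 = (11.88383 − 1.92713) / 0.897 = 9.95670 / 0.897 = 11.100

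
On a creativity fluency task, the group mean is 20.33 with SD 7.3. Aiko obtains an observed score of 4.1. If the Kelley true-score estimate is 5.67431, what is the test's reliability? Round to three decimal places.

T̂ = ρX + (1 − ρ)μ  ⇒  T̂ − μ = ρ(X − μ)
ρ = (T̂ − μ)/(X − μ) = (5.67431 − 20.33) / (4.1 − 20.33) = -14.65569 / -16.23 = 0.90300

0.903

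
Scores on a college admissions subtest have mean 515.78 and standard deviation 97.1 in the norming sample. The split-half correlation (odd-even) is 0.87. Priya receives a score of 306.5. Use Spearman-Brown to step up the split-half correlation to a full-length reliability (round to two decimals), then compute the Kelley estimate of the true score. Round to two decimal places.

321.15

Spearman-Brown: ρ = 2r/(1 + r) = 2(0.87)/(1 + 0.87) = 1.740/1.87 = 0.9305 → 0.93
Weight the observed score by reliability and the mean by (1 − reliability): T̂ = 0.93·306.5 + 0.07·515.78 = 285.045 + 36.1046 = 321.150.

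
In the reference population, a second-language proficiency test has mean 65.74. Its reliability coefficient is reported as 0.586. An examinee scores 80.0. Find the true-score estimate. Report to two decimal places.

Weight the observed score by reliability and the mean by (1 − reliability): T̂ = 0.586·80.0 + 0.414·65.74 = 46.8800 + 27.21636 = 74.096.

74.10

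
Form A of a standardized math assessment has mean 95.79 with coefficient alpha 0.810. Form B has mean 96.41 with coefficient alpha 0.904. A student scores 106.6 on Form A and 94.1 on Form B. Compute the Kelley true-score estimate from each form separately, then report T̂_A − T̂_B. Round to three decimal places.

T̂_A = 0.810(106.6) + 0.190(95.79) = 104.54610
T̂_B = 0.904(94.1) + 0.096(96.41) = 94.32176
T̂_A − T̂_B = 10.22434

10.224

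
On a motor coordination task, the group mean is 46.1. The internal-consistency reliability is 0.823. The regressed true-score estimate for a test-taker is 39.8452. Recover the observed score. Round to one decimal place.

38.5

T̂ = ρX + (1 − ρ)μ  ⇒  X = (T̂ − (1 − ρ)μ) / ρ
X = (39.8452 − 0.177 × 46.1) / 0.823 = (39.8452 − 8.1597) / 0.823 = 31.6855 / 0.823 = 38.500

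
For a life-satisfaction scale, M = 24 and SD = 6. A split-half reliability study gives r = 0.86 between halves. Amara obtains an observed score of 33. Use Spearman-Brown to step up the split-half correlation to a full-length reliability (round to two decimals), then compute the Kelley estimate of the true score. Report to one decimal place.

32.3

Spearman-Brown: ρ = 2r/(1 + r) = 2(0.86)/(1 + 0.86) = 1.720/1.86 = 0.9247 → 0.92
T̂ = 0.92(33) + 0.08(24) = 30.36 + 1.92 = 32.28 → 32.3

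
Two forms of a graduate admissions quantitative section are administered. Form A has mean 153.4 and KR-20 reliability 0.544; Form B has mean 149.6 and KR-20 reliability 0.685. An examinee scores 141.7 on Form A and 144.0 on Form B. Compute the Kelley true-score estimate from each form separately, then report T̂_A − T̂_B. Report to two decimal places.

T̂_A = 0.544(141.7) + 0.456(153.4) = 147.0352
T̂_B = 0.685(144.0) + 0.315(149.6) = 145.7640
T̂_A − T̂_B = 1.2712

1.27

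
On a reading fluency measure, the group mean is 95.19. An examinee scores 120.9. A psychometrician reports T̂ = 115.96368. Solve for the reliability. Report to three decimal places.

0.808

T̂ = ρX + (1 − ρ)μ  ⇒  T̂ − μ = ρ(X − μ)
ρ = (T̂ − μ)/(X − μ) = (115.96368 − 95.19) / (120.9 − 95.19) = 20.77368 / 25.71 = 0.80800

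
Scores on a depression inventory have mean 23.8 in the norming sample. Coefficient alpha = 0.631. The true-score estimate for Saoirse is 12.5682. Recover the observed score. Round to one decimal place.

T̂ = ρX + (1 − ρ)μ  ⇒  X = (T̂ − (1 − ρ)μ) / ρ
X = (12.5682 − 0.369 × 23.8) / 0.631 = (12.5682 − 8.7822) / 0.631 = 3.7860 / 0.631 = 6.000

6.0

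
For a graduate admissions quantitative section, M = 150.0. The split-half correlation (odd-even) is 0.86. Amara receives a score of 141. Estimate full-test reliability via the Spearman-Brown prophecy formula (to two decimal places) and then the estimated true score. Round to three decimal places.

Spearman-Brown: ρ = 2r/(1 + r) = 2(0.86)/(1 + 0.86) = 1.720/1.86 = 0.9247 → 0.92
T̂ = ρX + (1 − ρ)μ
  = 0.92 × 141 + 0.08 × 150.0
  = 129.72 + 12.000
  = 141.7200
  ≈ 141.720

141.720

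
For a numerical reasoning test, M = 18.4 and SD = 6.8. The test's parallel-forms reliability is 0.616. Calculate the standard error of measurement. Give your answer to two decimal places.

SEM = SD · √(1 − ρ) = 6.8 × √0.384 = 6.8 × 0.6197 = 4.214

4.21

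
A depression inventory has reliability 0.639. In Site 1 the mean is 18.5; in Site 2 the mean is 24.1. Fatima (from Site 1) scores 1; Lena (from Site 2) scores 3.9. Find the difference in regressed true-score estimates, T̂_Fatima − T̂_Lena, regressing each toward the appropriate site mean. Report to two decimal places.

T̂_Fatima = 0.639(1) + 0.361(18.5) = 7.3175
T̂_Lena = 0.639(3.9) + 0.361(24.1) = 11.1922
Difference = 7.3175 − 11.1922 = -3.8747

-3.87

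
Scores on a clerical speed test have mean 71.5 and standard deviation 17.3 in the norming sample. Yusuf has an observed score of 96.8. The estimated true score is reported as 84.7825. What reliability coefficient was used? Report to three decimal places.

T̂ = ρX + (1 − ρ)μ  ⇒  T̂ − μ = ρ(X − μ)
ρ = (T̂ − μ)/(X − μ) = (84.7825 − 71.5) / (96.8 − 71.5) = 13.2825 / 25.3 = 0.52500

0.525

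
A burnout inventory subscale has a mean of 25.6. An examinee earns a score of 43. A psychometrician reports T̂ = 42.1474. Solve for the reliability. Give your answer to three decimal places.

T̂ = ρX + (1 − ρ)μ  ⇒  T̂ − μ = ρ(X − μ)
ρ = (T̂ − μ)/(X − μ) = (42.1474 − 25.6) / (43 − 25.6) = 16.5474 / 17.4 = 0.95100

0.951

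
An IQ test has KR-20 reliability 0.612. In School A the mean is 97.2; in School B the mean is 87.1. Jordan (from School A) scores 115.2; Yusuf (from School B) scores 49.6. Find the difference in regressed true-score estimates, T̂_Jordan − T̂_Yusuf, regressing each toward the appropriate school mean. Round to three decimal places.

T̂_Jordan = 0.612(115.2) + 0.388(97.2) = 108.21600
T̂_Yusuf = 0.612(49.6) + 0.388(87.1) = 64.15000
Difference = 108.21600 − 64.15000 = 44.06600

44.066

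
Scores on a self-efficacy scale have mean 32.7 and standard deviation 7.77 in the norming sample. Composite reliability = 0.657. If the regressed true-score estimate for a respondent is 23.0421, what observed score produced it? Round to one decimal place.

T̂ = ρX + (1 − ρ)μ  ⇒  X = (T̂ − (1 − ρ)μ) / ρ
X = (23.0421 − 0.343 × 32.7) / 0.657 = (23.0421 − 11.2161) / 0.657 = 11.8260 / 0.657 = 18.000

18.0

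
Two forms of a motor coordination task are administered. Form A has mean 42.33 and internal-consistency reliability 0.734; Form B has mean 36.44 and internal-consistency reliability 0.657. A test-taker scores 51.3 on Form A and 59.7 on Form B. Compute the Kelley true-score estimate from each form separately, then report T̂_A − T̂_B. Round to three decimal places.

-2.808

T̂_A = 0.734(51.3) + 0.266(42.33) = 48.91398
T̂_B = 0.657(59.7) + 0.343(36.44) = 51.72182
T̂_A − T̂_B = -2.80784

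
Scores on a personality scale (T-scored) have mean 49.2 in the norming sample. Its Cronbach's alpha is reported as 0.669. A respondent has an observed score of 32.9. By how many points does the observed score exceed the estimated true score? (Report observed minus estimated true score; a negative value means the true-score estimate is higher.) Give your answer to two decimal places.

-5.40

T̂ = 0.669(32.9) + 0.331(49.2) = 22.0101 + 16.2852 = 38.2953 → 38.295
X − T̂ = 32.9 − 38.295 = -5.395 → -5.40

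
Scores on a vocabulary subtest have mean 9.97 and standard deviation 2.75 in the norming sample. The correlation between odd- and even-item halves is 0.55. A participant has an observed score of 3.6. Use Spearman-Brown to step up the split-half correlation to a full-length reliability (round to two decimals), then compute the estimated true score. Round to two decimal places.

Spearman-Brown: ρ = 2r/(1 + r) = 2(0.55)/(1 + 0.55) = 1.100/1.55 = 0.7097 → 0.71
T̂ = 0.71(3.6) + 0.29(9.97) = 2.556 + 2.8913 = 5.447 → 5.45

5.45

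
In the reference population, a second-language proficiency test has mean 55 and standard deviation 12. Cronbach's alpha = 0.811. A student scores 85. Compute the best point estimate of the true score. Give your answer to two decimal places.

79.33

T̂ = ρX + (1 − ρ)μ
  = 0.811 × 85 + 0.189 × 55
  = 68.935 + 10.395
  = 79.330
  ≈ 79.33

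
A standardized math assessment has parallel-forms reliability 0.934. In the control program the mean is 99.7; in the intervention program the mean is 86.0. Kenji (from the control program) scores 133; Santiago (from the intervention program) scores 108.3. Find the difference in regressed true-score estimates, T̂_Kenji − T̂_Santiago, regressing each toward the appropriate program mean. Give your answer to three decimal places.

T̂_Kenji = 0.934(133) + 0.066(99.7) = 130.80220
T̂_Santiago = 0.934(108.3) + 0.066(86.0) = 106.82820
Difference = 130.80220 − 106.82820 = 23.97400

23.974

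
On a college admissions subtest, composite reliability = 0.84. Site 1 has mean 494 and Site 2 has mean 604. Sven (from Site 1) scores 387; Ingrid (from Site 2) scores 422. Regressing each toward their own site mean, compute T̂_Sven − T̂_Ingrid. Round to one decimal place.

T̂_Sven = 0.84(387) + 0.16(494) = 404.120
T̂_Ingrid = 0.84(422) + 0.16(604) = 451.120
Difference = 404.120 − 451.120 = -47.000

-47.0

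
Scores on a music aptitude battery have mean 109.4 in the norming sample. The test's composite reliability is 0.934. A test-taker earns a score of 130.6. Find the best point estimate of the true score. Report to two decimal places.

Regress the observed score toward the mean by the unreliability: T̂ = 0.934·130.6 + 0.066·109.4 = 121.9804 + 7.2204 = 129.201.

129.20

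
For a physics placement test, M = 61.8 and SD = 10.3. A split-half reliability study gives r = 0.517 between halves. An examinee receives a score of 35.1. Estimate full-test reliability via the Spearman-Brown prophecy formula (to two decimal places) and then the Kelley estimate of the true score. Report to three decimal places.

43.644

Spearman-Brown: ρ = 2r/(1 + r) = 2(0.517)/(1 + 0.517) = 1.0340/1.517 = 0.6816 → 0.68
T̂ = ρX + (1 − ρ)μ
  = 0.68 × 35.1 + 0.32 × 61.8
  = 23.868 + 19.776
  = 43.6440
  ≈ 43.644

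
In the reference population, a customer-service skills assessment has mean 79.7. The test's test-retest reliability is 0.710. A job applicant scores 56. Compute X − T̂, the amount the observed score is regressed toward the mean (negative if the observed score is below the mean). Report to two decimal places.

T̂ = 0.710(56) + 0.290(79.7) = 39.760 + 23.1130 = 62.8730 → 62.873
X − T̂ = 56 − 62.873 = -6.873 → -6.87

-6.87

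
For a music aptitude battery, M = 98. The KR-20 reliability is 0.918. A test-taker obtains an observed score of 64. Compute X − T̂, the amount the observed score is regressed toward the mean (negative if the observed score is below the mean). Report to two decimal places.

T̂ = ρX + (1 − ρ)μ
  = 0.918 × 64 + 0.082 × 98
  = 58.752 + 8.036
  = 66.7880
  ≈ 66.788
X − T̂ = 64 − 66.788 = -2.788 → -2.79

-2.79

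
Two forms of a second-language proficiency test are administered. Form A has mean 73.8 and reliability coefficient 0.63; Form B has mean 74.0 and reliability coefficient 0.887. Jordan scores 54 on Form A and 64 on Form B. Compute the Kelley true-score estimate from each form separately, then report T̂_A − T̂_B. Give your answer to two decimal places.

-3.80

T̂_A = 0.63(54) + 0.37(73.8) = 61.3260
T̂_B = 0.887(64) + 0.113(74.0) = 65.1300
T̂_A − T̂_B = -3.8040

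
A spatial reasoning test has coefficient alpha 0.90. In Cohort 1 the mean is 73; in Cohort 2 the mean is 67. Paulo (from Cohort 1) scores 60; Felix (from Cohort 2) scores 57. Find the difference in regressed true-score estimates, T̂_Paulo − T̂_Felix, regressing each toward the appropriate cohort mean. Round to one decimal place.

T̂_Paulo = 0.90(60) + 0.10(73) = 61.300
T̂_Felix = 0.90(57) + 0.10(67) = 58.000
Difference = 61.300 − 58.000 = 3.300

3.3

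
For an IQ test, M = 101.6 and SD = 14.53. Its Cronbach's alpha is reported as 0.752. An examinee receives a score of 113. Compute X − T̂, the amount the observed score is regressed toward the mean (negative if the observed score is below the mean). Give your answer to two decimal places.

T̂ = 0.752(113) + 0.248(101.6) = 84.976 + 25.1968 = 110.1728 → 110.173
X − T̂ = 113 − 110.173 = 2.827 → 2.83

2.83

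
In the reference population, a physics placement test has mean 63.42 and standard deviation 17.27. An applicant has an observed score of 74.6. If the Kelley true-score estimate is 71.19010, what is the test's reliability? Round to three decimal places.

0.695

T̂ = ρX + (1 − ρ)μ  ⇒  T̂ − μ = ρ(X − μ)
ρ = (T̂ − μ)/(X − μ) = (71.19010 − 63.42) / (74.6 − 63.42) = 7.77010 / 11.18 = 0.69500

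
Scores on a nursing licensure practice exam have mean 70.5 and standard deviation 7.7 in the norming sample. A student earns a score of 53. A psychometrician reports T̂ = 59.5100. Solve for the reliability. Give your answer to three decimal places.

T̂ = ρX + (1 − ρ)μ  ⇒  T̂ − μ = ρ(X − μ)
ρ = (T̂ − μ)/(X − μ) = (59.5100 − 70.5) / (53 − 70.5) = -10.9900 / -17.5 = 0.62800

0.628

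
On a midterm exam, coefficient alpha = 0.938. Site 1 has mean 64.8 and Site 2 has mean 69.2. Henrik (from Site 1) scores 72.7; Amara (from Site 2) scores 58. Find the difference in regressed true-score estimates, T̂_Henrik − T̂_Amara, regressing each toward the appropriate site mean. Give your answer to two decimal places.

13.52

T̂_Henrik = 0.938(72.7) + 0.062(64.8) = 72.2102
T̂_Amara = 0.938(58) + 0.062(69.2) = 58.6944
Difference = 72.2102 − 58.6944 = 13.5158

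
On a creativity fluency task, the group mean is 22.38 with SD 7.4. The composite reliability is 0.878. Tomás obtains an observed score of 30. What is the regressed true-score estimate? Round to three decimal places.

Weight the observed score by reliability and the mean by (1 − reliability): T̂ = 0.878·30 + 0.122·22.38 = 26.340 + 2.73036 = 29.0704.

29.070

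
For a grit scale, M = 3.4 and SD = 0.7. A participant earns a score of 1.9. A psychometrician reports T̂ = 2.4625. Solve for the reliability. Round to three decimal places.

T̂ = ρX + (1 − ρ)μ  ⇒  T̂ − μ = ρ(X − μ)
ρ = (T̂ − μ)/(X − μ) = (2.4625 − 3.4) / (1.9 − 3.4) = -0.9375 / -1.5 = 0.62500

0.625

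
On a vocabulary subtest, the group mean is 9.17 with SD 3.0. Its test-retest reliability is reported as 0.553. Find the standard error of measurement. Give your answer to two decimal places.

SEM = SD · √(1 − ρ) = 3.0 × √0.447 = 3.0 × 0.6686 = 2.006

2.01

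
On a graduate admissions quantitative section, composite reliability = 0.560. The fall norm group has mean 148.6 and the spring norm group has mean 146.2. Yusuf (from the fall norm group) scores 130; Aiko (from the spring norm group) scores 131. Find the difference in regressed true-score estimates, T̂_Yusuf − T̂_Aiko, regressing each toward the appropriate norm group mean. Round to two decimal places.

T̂_Yusuf = 0.560(130) + 0.440(148.6) = 138.1840
T̂_Aiko = 0.560(131) + 0.440(146.2) = 137.6880
Difference = 138.1840 − 137.6880 = 0.4960

0.50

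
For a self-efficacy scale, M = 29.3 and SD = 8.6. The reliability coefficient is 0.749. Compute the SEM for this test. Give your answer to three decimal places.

SEM = SD · √(1 − ρ) = 8.6 × √0.251 = 8.6 × 0.5010 = 4.3086

4.309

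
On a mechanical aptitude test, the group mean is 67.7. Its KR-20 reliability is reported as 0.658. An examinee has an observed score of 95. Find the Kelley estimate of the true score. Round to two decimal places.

Kelley's formula gives T̂ = 0.658·95 + 0.342·67.7 = 62.510 + 23.1534 = 85.663.

85.66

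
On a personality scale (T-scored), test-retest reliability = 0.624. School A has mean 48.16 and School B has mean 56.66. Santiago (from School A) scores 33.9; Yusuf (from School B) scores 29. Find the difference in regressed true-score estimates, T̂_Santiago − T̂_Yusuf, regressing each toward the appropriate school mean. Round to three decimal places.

-0.138

T̂_Santiago = 0.624(33.9) + 0.376(48.16) = 39.26176
T̂_Yusuf = 0.624(29) + 0.376(56.66) = 39.40016
Difference = 39.26176 − 39.40016 = -0.13840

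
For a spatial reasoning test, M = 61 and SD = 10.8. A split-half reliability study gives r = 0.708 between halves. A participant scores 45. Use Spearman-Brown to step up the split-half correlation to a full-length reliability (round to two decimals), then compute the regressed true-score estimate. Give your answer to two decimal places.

47.72

Spearman-Brown: ρ = 2r/(1 + r) = 2(0.708)/(1 + 0.708) = 1.4160/1.708 = 0.8290 → 0.83
Regress the observed score toward the mean by the unreliability: T̂ = 0.83·45 + 0.17·61 = 37.35 + 10.37 = 47.720.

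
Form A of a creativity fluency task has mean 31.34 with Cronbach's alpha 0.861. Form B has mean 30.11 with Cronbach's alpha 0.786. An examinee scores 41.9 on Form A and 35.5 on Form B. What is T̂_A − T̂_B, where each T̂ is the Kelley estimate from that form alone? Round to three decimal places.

T̂_A = 0.861(41.9) + 0.139(31.34) = 40.43216
T̂_B = 0.786(35.5) + 0.214(30.11) = 34.34654
T̂_A − T̂_B = 6.08562

6.086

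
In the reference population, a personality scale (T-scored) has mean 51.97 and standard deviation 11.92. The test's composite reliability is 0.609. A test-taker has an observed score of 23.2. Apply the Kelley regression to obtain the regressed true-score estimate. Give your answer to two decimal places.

34.45

T̂ = ρX + (1 − ρ)μ
  = 0.609 × 23.2 + 0.391 × 51.97
  = 14.1288 + 20.32027
  = 34.449
  ≈ 34.45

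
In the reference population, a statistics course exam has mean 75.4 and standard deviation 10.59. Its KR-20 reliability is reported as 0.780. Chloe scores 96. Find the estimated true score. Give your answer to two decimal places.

91.47

T̂ = ρX + (1 − ρ)μ
  = 0.780 × 96 + 0.220 × 75.4
  = 74.880 + 16.5880
  = 91.468
  ≈ 91.47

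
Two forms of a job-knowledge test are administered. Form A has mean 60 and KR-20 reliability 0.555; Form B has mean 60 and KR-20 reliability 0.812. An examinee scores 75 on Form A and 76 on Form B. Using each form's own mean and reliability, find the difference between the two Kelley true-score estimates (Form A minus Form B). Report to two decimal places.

T̂_A = 0.555(75) + 0.445(60) = 68.3250
T̂_B = 0.812(76) + 0.188(60) = 72.9920
T̂_A − T̂_B = -4.6670

-4.67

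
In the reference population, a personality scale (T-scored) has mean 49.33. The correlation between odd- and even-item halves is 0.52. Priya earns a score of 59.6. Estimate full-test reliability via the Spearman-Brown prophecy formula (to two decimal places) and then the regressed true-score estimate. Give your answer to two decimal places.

Spearman-Brown: ρ = 2r/(1 + r) = 2(0.52)/(1 + 0.52) = 1.040/1.52 = 0.6842 → 0.68
Weight the observed score by reliability and the mean by (1 − reliability): T̂ = 0.68·59.6 + 0.32·49.33 = 40.528 + 15.7856 = 56.314.

56.31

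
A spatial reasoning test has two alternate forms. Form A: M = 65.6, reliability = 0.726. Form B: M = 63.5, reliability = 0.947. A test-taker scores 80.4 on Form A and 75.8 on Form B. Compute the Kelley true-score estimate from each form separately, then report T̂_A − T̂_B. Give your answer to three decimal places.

1.197

T̂_A = 0.726(80.4) + 0.274(65.6) = 76.34480
T̂_B = 0.947(75.8) + 0.053(63.5) = 75.14810
T̂_A − T̂_B = 1.19670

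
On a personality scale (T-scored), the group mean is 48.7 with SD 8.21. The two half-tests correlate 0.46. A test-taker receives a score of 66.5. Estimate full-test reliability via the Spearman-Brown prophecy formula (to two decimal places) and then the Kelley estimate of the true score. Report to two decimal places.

Spearman-Brown: ρ = 2r/(1 + r) = 2(0.46)/(1 + 0.46) = 0.920/1.46 = 0.6301 → 0.63
T̂ = ρX + (1 − ρ)μ
  = 0.63 × 66.5 + 0.37 × 48.7
  = 41.895 + 18.019
  = 59.914
  ≈ 59.91

59.91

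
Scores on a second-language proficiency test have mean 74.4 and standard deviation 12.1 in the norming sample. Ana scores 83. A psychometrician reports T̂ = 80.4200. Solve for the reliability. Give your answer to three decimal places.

T̂ = ρX + (1 − ρ)μ  ⇒  T̂ − μ = ρ(X − μ)
ρ = (T̂ − μ)/(X − μ) = (80.4200 − 74.4) / (83 − 74.4) = 6.0200 / 8.6 = 0.70000

0.700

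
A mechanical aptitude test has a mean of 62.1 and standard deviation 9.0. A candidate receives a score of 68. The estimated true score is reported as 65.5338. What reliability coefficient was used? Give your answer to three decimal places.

T̂ = ρX + (1 − ρ)μ  ⇒  T̂ − μ = ρ(X − μ)
ρ = (T̂ − μ)/(X − μ) = (65.5338 − 62.1) / (68 − 62.1) = 3.4338 / 5.9 = 0.58200

0.582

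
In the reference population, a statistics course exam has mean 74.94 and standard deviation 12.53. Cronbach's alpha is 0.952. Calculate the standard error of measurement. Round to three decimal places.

SEM = SD · √(1 − ρ) = 12.53 × √0.048 = 12.53 × 0.2191 = 2.7452

2.745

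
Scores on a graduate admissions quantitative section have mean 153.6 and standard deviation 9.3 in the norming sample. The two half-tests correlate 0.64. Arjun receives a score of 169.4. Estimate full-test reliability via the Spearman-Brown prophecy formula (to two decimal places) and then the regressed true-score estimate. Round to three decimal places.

165.924

Spearman-Brown: ρ = 2r/(1 + r) = 2(0.64)/(1 + 0.64) = 1.280/1.64 = 0.7805 → 0.78
T̂ = ρX + (1 − ρ)μ
  = 0.78 × 169.4 + 0.22 × 153.6
  = 132.132 + 33.792
  = 165.9240
  ≈ 165.924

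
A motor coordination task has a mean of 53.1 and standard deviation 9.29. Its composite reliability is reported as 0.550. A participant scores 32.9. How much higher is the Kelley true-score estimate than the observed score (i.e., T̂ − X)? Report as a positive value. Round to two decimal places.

T̂ = 0.550(32.9) + 0.450(53.1) = 18.0950 + 23.8950 = 41.9900 → 41.990
T̂ − X = 41.990 − 32.9 = 9.090 → 9.09

9.09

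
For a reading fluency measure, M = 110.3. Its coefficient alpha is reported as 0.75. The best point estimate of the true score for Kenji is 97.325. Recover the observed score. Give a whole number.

T̂ = ρX + (1 − ρ)μ  ⇒  X = (T̂ − (1 − ρ)μ) / ρ
X = (97.325 − 0.25 × 110.3) / 0.75 = (97.325 − 27.575) / 0.75 = 69.750 / 0.75 = 93.00

93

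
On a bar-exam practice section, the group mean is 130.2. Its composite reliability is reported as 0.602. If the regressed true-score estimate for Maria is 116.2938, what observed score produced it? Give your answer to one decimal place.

107.1

T̂ = ρX + (1 − ρ)μ  ⇒  X = (T̂ − (1 − ρ)μ) / ρ
X = (116.2938 − 0.398 × 130.2) / 0.602 = (116.2938 − 51.8196) / 0.602 = 64.4742 / 0.602 = 107.100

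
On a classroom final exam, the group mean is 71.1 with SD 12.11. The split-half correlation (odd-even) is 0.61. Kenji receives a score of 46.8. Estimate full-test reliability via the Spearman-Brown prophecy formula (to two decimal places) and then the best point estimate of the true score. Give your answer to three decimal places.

Spearman-Brown: ρ = 2r/(1 + r) = 2(0.61)/(1 + 0.61) = 1.220/1.61 = 0.7578 → 0.76
T̂ = ρX + (1 − ρ)μ
  = 0.76 × 46.8 + 0.24 × 71.1
  = 35.568 + 17.064
  = 52.6320
  ≈ 52.632

52.632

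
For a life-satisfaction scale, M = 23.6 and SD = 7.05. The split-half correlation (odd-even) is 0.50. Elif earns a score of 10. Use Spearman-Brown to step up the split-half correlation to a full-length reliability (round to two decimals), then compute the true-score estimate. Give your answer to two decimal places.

14.49

Spearman-Brown: ρ = 2r/(1 + r) = 2(0.50)/(1 + 0.50) = 1.000/1.50 = 0.6667 → 0.67
T̂ = 0.67(10) + 0.33(23.6) = 6.70 + 7.788 = 14.488 → 14.49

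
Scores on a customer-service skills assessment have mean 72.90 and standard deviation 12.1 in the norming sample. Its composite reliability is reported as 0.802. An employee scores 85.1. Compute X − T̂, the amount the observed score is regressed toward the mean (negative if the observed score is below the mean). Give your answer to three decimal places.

T̂ = 0.802(85.1) + 0.198(72.90) = 68.2502 + 14.43420 = 82.68440 → 82.6844
X − T̂ = 85.1 − 82.6844 = 2.4156 → 2.416

2.416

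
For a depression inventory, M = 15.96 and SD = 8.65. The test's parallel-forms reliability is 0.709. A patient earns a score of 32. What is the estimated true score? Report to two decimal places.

T̂ = ρX + (1 − ρ)μ
  = 0.709 × 32 + 0.291 × 15.96
  = 22.688 + 4.64436
  = 27.332
  ≈ 27.33

27.33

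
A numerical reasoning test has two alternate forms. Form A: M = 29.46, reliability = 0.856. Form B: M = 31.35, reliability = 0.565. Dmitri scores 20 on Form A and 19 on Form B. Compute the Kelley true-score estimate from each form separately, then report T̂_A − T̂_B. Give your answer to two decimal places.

-3.01

T̂_A = 0.856(20) + 0.144(29.46) = 21.3622
T̂_B = 0.565(19) + 0.435(31.35) = 24.3723
T̂_A − T̂_B = -3.0100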